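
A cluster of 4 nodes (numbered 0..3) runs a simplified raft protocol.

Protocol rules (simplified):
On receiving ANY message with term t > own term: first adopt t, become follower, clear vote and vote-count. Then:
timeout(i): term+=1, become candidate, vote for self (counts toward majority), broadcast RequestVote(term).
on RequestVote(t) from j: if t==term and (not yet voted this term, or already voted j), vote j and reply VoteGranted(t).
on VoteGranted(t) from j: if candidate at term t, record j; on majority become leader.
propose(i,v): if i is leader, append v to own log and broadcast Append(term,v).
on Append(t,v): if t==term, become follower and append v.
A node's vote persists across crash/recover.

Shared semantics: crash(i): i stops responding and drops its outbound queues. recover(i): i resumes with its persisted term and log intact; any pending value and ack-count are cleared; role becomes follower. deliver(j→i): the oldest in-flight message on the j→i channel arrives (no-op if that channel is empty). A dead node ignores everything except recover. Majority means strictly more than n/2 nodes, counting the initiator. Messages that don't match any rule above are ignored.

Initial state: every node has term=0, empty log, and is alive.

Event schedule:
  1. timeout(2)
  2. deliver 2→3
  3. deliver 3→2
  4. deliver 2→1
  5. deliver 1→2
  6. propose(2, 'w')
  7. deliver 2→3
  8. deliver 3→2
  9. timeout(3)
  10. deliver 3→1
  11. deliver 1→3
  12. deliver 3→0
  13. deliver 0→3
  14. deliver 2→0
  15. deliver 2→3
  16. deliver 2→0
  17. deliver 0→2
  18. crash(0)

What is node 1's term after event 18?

e1 timeout(2): 2[cand,t=1,-]
e2 deliver 2→3: 3[foll,t=1,-]
e3 deliver 3→2: ·
e4 deliver 2→1: 1[foll,t=1,-]
e5 deliver 1→2: 2[lead,t=1,-]
e6 propose(2,'w'): 2[lead,t=1,w]
e7 deliver 2→3: 3[foll,t=1,w]
e8 deliver 3→2: ·
e9 timeout(3): 3[cand,t=2,w]
e10 deliver 3→1: 1[foll,t=2,-]
e11 deliver 1→3: ·
e12 deliver 3→0: 0[foll,t=2,-]
e13 deliver 0→3: 3[lead,t=2,w]
e14 deliver 2→0: ·
e15 deliver 2→3: ·
e16 deliver 2→0: ·
e17 deliver 0→2: ·
e18 crash(0): 0[✗foll,t=2,-]

2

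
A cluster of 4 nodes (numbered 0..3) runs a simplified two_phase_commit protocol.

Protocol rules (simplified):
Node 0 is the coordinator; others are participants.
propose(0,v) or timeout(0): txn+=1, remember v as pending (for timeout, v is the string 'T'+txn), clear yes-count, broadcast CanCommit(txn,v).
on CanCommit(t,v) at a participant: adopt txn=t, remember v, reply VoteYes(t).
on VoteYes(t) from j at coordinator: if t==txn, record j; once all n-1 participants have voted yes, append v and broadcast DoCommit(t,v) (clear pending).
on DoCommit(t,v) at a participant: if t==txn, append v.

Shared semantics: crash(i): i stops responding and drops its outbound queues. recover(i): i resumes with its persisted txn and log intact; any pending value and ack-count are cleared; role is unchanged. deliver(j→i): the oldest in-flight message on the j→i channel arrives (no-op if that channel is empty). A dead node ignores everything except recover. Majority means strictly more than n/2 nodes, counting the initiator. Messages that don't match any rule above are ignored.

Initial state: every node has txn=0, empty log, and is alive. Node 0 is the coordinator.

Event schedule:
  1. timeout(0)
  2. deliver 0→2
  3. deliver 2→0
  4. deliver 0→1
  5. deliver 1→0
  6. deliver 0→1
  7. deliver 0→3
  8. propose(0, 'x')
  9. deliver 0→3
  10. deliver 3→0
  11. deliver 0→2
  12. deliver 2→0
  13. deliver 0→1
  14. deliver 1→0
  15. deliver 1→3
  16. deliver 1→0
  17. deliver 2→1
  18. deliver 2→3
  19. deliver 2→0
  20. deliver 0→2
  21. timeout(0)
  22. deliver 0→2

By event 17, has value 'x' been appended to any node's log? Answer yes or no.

e1 timeout(0): 0[coor,t=1,-]
e2 deliver 0→2: 2[part,t=1,-]
e3 deliver 2→0: ·
e4 deliver 0→1: 1[part,t=1,-]
e5 deliver 1→0: ·
e6 deliver 0→1: ·
e7 deliver 0→3: 3[part,t=1,-]
e8 propose(0,'x'): 0[coor,t=2,-]
e9 deliver 0→3: 3[part,t=2,-]
e10 deliver 3→0: ·
e11 deliver 0→2: 2[part,t=2,-]
e12 deliver 2→0: ·
e13 deliver 0→1: 1[part,t=2,-]
e14 deliver 1→0: ·
e15 deliver 1→3: ·
e16 deliver 1→0: ·
e17 deliver 2→1: ·

no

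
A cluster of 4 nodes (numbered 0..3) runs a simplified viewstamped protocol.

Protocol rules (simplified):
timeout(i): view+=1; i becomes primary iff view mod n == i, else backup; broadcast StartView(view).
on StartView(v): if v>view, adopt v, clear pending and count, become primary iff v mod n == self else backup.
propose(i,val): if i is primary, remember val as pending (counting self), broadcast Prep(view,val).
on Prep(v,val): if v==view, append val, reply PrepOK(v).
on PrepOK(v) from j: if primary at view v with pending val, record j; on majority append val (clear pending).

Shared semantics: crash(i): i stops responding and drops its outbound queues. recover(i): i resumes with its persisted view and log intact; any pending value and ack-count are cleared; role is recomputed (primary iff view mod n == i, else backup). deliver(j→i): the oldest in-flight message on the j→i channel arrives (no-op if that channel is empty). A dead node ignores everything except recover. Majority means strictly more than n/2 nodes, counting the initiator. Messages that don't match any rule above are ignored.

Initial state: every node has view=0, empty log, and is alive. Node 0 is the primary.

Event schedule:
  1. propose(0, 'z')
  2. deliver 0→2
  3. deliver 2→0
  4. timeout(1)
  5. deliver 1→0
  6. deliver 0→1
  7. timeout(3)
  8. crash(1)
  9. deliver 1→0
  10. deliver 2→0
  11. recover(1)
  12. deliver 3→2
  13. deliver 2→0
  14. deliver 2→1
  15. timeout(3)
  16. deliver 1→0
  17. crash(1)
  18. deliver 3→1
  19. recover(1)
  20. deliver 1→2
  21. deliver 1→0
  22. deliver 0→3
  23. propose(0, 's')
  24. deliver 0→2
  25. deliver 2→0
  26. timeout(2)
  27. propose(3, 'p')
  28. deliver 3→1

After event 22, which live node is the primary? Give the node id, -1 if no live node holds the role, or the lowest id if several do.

1

after 1 — propose(0,'z'): ·
after 2 — deliver 0→2: n2:back/v0/[z]
after 3 — deliver 2→0: ·
after 4 — timeout(1): n1:prim/v1/[-]
after 5 — deliver 1→0: n0:back/v1/[-]
after 6 — deliver 0→1: ·
after 7 — timeout(3): n3:back/v1/[-]
after 8 — crash(1): n1:✗prim/v1/[-]
after 9 — deliver 1→0: ·
after 10 — deliver 2→0: ·
after 11 — recover(1): n1:prim/v1/[-]
after 12 — deliver 3→2: n2:back/v1/[z]
after 13 — deliver 2→0: ·
after 14 — deliver 2→1: ·
after 15 — timeout(3): n3:back/v2/[-]
after 16 — deliver 1→0: ·
after 17 — crash(1): n1:✗prim/v1/[-]
after 18 — deliver 3→1: ·
after 19 — recover(1): n1:prim/v1/[-]
after 20 — deliver 1→2: ·
after 21 — deliver 1→0: ·
after 22 — deliver 0→3: ·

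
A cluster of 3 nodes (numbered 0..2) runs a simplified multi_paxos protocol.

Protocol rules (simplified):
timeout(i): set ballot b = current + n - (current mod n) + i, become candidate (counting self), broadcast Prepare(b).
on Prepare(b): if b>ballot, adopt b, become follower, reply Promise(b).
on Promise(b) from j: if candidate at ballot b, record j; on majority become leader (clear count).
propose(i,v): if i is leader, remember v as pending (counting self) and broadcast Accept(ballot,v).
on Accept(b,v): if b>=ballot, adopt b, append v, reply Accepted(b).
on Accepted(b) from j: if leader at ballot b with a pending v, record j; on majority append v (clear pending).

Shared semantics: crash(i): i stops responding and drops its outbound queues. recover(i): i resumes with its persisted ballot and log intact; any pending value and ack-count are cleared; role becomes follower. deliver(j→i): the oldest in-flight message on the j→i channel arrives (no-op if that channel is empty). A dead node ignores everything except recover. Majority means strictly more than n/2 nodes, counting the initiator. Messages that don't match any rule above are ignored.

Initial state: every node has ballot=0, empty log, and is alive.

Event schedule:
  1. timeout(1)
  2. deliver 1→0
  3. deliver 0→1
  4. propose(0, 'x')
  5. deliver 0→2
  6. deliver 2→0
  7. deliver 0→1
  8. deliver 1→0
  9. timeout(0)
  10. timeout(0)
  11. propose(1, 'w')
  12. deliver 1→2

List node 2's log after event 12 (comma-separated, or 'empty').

empty

[1] timeout(1) → N1(cand b4 [-])
[2] deliver 1→0 → N0(foll b4 [-])
[3] deliver 0→1 → N1(lead b4 [-])
[4] propose(0,'x') → ∅
[5] deliver 0→2 → ∅
[6] deliver 2→0 → ∅
[7] deliver 0→1 → ∅
[8] deliver 1→0 → ∅
[9] timeout(0) → N0(cand b6 [-])
[10] timeout(0) → N0(cand b9 [-])
[11] propose(1,'w') → ∅
[12] deliver 1→2 → N2(foll b4 [-])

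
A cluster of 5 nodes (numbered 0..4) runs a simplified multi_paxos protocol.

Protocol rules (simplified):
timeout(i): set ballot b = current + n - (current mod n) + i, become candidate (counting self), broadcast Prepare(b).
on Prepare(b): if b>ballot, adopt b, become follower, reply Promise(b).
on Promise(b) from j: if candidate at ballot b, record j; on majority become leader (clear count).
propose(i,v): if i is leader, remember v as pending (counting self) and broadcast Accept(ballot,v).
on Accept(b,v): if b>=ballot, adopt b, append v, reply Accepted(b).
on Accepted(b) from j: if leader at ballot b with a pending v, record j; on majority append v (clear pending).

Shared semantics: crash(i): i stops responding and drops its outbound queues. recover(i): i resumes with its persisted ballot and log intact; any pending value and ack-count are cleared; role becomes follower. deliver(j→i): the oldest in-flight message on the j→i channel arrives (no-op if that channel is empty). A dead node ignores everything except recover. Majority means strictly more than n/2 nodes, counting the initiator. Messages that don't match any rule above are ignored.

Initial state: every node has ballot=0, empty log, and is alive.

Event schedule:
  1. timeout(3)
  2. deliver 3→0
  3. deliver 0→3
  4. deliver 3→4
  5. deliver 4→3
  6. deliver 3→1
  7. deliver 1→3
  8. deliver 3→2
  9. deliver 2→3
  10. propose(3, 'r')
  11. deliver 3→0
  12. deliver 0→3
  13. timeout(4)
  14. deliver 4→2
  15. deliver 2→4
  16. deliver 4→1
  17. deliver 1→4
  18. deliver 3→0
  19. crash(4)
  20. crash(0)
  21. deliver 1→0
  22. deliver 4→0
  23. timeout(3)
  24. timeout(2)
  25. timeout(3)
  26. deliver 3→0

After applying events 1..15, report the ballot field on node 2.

[1] timeout(3) → N3(cand b8 [-])
[2] deliver 3→0 → N0(foll b8 [-])
[3] deliver 0→3 → ∅
[4] deliver 3→4 → N4(foll b8 [-])
[5] deliver 4→3 → N3(lead b8 [-])
[6] deliver 3→1 → N1(foll b8 [-])
[7] deliver 1→3 → ∅
[8] deliver 3→2 → N2(foll b8 [-])
[9] deliver 2→3 → ∅
[10] propose(3,'r') → ∅
[11] deliver 3→0 → N0(foll b8 [r])
[12] deliver 0→3 → ∅
[13] timeout(4) → N4(cand b14 [-])
[14] deliver 4→2 → N2(foll b14 [-])
[15] deliver 2→4 → ∅

14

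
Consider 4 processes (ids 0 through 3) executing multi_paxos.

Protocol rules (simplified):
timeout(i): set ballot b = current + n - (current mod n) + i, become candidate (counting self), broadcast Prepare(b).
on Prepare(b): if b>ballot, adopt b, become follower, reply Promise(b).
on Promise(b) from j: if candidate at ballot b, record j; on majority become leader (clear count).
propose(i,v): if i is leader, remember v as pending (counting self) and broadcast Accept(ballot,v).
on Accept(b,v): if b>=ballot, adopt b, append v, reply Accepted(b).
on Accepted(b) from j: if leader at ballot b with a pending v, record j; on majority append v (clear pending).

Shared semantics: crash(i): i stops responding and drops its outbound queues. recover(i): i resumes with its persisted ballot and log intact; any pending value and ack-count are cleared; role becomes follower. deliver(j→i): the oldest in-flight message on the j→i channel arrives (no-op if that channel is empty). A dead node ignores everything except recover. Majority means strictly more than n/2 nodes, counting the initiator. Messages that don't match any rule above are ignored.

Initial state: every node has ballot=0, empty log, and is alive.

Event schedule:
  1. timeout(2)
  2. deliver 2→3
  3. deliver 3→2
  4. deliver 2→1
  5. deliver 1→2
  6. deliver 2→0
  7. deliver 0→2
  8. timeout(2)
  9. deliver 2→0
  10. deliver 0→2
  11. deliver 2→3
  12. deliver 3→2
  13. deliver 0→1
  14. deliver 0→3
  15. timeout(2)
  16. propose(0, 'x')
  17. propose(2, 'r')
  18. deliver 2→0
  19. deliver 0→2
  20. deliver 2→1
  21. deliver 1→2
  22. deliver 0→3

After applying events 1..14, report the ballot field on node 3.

10

1. timeout(2):  <2:cand b6 ->
2. deliver 2→3:  <3:foll b6 ->
3. deliver 3→2:  nop
4. deliver 2→1:  <1:foll b6 ->
5. deliver 1→2:  <2:lead b6 ->
6. deliver 2→0:  <0:foll b6 ->
7. deliver 0→2:  nop
8. timeout(2):  <2:cand b10 ->
9. deliver 2→0:  <0:foll b10 ->
10. deliver 0→2:  nop
11. deliver 2→3:  <3:foll b10 ->
12. deliver 3→2:  <2:lead b10 ->
13. deliver 0→1:  nop
14. deliver 0→3:  nop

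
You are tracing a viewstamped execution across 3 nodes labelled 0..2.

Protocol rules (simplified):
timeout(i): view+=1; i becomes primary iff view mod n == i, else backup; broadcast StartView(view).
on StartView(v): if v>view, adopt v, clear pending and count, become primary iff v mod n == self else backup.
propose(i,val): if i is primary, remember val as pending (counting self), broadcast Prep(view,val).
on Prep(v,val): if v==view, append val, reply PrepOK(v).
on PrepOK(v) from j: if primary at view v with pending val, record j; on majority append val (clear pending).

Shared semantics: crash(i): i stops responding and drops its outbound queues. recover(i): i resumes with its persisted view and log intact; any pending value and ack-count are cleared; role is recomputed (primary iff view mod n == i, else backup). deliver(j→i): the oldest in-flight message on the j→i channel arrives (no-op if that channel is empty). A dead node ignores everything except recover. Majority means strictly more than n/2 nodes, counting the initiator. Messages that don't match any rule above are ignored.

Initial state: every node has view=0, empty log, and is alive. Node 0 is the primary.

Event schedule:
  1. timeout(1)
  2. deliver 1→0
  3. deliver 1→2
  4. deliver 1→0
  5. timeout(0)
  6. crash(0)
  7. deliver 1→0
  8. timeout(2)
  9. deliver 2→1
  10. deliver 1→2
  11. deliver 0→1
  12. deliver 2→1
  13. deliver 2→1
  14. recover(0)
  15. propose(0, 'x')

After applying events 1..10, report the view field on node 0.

e1 timeout(1): 1[prim,v=1,-]
e2 deliver 1→0: 0[back,v=1,-]
e3 deliver 1→2: 2[back,v=1,-]
e4 deliver 1→0: ·
e5 timeout(0): 0[back,v=2,-]
e6 crash(0): 0[✗back,v=2,-]
e7 deliver 1→0: ·
e8 timeout(2): 2[prim,v=2,-]
e9 deliver 2→1: 1[back,v=2,-]
e10 deliver 1→2: ·

2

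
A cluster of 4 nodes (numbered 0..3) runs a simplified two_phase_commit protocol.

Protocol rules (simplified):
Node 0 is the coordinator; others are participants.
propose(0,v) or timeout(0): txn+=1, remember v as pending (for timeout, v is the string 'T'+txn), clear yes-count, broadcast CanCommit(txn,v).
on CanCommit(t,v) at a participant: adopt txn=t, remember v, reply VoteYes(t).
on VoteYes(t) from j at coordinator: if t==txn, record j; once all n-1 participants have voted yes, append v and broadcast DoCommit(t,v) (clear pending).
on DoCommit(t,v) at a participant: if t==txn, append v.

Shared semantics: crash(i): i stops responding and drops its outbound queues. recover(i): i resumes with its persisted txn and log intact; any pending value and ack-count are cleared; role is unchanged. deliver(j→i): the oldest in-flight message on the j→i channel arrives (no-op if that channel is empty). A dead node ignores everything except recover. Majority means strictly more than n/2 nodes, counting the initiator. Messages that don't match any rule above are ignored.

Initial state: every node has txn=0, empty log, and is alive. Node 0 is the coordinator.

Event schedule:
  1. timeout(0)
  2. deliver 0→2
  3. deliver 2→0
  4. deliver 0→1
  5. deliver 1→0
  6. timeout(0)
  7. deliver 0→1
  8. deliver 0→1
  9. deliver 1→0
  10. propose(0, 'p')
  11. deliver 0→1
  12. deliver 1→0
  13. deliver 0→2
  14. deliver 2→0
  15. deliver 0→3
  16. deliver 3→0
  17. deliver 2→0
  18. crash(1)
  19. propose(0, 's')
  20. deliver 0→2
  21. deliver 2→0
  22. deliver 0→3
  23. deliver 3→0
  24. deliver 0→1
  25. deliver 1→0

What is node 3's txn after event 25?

2

step 1 timeout(0): 0={coor,t=1,log=-}
step 2 deliver 0→2: 2={part,t=1,log=-}
step 3 deliver 2→0: —
step 4 deliver 0→1: 1={part,t=1,log=-}
step 5 deliver 1→0: —
step 6 timeout(0): 0={coor,t=2,log=-}
step 7 deliver 0→1: 1={part,t=2,log=-}
step 8 deliver 0→1: —
step 9 deliver 1→0: —
step 10 propose(0,'p'): 0={coor,t=3,log=-}
step 11 deliver 0→1: 1={part,t=3,log=-}
step 12 deliver 1→0: —
step 13 deliver 0→2: 2={part,t=2,log=-}
step 14 deliver 2→0: —
step 15 deliver 0→3: 3={part,t=1,log=-}
step 16 deliver 3→0: —
step 17 deliver 2→0: —
step 18 crash(1): 1={✗part,t=3,log=-}
step 19 propose(0,'s'): 0={coor,t=4,log=-}
step 20 deliver 0→2: 2={part,t=3,log=-}
step 21 deliver 2→0: —
step 22 deliver 0→3: 3={part,t=2,log=-}
step 23 deliver 3→0: —
step 24 deliver 0→1: —
step 25 deliver 1→0: —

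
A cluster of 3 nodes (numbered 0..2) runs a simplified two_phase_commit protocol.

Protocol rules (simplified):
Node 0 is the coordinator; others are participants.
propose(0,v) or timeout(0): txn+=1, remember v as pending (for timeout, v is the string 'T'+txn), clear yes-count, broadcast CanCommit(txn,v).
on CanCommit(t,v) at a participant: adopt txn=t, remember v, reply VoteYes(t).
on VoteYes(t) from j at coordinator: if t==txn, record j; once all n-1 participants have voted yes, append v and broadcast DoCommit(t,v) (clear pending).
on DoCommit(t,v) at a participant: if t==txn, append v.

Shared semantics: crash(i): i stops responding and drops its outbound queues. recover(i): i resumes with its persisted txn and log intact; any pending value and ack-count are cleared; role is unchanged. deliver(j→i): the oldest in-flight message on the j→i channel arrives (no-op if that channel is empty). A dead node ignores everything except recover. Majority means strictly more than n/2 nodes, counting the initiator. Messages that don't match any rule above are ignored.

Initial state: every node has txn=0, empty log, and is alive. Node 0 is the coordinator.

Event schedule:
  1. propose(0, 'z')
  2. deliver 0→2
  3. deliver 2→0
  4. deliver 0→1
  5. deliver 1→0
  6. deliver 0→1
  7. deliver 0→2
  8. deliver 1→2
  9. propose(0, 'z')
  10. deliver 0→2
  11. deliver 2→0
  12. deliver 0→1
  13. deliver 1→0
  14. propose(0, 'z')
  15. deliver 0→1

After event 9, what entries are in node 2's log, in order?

z

step 1 propose(0,'z'): 0={coor,t=1,log=-}
step 2 deliver 0→2: 2={part,t=1,log=-}
step 3 deliver 2→0: —
step 4 deliver 0→1: 1={part,t=1,log=-}
step 5 deliver 1→0: 0={coor,t=1,log=z}
step 6 deliver 0→1: 1={part,t=1,log=z}
step 7 deliver 0→2: 2={part,t=1,log=z}
step 8 deliver 1→2: —
step 9 propose(0,'z'): 0={coor,t=2,log=z}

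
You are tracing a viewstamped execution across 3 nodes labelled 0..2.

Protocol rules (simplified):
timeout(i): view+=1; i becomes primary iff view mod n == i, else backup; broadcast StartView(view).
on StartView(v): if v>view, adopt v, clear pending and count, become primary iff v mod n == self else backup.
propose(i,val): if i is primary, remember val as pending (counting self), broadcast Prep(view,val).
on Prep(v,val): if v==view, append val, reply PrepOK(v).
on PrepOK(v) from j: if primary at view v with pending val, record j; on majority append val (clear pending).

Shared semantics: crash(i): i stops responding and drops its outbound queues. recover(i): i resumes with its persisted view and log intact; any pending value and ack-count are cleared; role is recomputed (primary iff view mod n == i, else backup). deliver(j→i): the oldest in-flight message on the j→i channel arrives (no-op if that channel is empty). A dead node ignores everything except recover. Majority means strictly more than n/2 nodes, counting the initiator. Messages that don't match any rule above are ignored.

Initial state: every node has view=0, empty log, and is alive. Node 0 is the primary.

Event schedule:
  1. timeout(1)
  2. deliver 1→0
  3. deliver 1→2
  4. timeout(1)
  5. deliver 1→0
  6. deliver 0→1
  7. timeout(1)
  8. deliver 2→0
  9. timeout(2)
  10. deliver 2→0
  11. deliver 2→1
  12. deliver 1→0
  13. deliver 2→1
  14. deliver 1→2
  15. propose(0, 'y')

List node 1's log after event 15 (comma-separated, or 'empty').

empty

after 1 — timeout(1): n1:prim/v1/[-]
after 2 — deliver 1→0: n0:back/v1/[-]
after 3 — deliver 1→2: n2:back/v1/[-]
after 4 — timeout(1): n1:back/v2/[-]
after 5 — deliver 1→0: n0:back/v2/[-]
after 6 — deliver 0→1: ·
after 7 — timeout(1): n1:back/v3/[-]
after 8 — deliver 2→0: ·
after 9 — timeout(2): n2:prim/v2/[-]
after 10 — deliver 2→0: ·
after 11 — deliver 2→1: ·
after 12 — deliver 1→0: n0:prim/v3/[-]
after 13 — deliver 2→1: ·
after 14 — deliver 1→2: ·
after 15 — propose(0,'y'): ·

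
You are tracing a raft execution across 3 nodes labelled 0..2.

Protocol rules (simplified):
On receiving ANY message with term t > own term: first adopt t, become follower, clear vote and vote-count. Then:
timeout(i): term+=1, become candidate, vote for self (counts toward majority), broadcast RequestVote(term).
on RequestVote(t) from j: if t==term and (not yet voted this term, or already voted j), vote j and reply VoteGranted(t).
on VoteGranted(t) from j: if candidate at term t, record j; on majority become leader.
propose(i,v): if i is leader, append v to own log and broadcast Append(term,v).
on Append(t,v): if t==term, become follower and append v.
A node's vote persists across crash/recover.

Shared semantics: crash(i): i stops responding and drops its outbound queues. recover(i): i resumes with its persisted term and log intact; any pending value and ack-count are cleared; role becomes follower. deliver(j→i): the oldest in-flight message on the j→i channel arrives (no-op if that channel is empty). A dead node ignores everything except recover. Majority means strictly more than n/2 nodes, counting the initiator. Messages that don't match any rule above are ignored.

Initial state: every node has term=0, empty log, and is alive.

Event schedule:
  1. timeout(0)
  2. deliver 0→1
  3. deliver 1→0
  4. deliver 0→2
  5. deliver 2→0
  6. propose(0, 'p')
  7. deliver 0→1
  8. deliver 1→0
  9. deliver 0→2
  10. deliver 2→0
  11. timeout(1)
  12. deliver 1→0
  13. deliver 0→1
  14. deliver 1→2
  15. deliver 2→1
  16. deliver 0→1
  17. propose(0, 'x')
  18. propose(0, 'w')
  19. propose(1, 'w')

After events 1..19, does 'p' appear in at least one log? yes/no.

yes

e1 timeout(0): 0[cand,t=1,-]
e2 deliver 0→1: 1[foll,t=1,-]
e3 deliver 1→0: 0[lead,t=1,-]
e4 deliver 0→2: 2[foll,t=1,-]
e5 deliver 2→0: ·
e6 propose(0,'p'): 0[lead,t=1,p]
e7 deliver 0→1: 1[foll,t=1,p]
e8 deliver 1→0: ·
e9 deliver 0→2: 2[foll,t=1,p]
e10 deliver 2→0: ·
e11 timeout(1): 1[cand,t=2,p]
e12 deliver 1→0: 0[foll,t=2,p]
e13 deliver 0→1: 1[lead,t=2,p]
e14 deliver 1→2: 2[foll,t=2,p]
e15 deliver 2→1: ·
e16 deliver 0→1: ·
e17 propose(0,'x'): ·
e18 propose(0,'w'): ·
e19 propose(1,'w'): 1[lead,t=2,p,w]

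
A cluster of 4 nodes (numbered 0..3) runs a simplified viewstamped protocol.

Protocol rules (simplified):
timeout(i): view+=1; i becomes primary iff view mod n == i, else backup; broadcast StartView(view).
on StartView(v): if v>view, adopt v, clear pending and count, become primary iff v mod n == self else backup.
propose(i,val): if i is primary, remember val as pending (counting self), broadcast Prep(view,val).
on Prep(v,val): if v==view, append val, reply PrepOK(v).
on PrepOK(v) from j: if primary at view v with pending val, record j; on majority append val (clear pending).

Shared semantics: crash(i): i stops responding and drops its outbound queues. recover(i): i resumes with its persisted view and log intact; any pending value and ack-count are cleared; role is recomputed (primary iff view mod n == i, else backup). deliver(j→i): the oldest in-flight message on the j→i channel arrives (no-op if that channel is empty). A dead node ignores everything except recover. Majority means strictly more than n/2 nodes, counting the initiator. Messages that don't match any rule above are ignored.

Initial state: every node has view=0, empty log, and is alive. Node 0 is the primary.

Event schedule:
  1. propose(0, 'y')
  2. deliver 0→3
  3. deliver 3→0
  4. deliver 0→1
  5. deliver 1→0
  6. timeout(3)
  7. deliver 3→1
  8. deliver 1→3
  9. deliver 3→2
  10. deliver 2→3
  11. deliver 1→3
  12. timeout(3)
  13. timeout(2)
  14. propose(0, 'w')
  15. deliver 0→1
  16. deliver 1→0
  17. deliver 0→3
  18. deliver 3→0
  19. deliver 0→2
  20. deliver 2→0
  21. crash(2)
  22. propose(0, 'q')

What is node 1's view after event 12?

e1 propose(0,'y'): ·
e2 deliver 0→3: 3[back,v=0,y]
e3 deliver 3→0: ·
e4 deliver 0→1: 1[back,v=0,y]
e5 deliver 1→0: 0[prim,v=0,y]
e6 timeout(3): 3[back,v=1,y]
e7 deliver 3→1: 1[prim,v=1,y]
e8 deliver 1→3: ·
e9 deliver 3→2: 2[back,v=1,-]
e10 deliver 2→3: ·
e11 deliver 1→3: ·
e12 timeout(3): 3[back,v=2,y]

1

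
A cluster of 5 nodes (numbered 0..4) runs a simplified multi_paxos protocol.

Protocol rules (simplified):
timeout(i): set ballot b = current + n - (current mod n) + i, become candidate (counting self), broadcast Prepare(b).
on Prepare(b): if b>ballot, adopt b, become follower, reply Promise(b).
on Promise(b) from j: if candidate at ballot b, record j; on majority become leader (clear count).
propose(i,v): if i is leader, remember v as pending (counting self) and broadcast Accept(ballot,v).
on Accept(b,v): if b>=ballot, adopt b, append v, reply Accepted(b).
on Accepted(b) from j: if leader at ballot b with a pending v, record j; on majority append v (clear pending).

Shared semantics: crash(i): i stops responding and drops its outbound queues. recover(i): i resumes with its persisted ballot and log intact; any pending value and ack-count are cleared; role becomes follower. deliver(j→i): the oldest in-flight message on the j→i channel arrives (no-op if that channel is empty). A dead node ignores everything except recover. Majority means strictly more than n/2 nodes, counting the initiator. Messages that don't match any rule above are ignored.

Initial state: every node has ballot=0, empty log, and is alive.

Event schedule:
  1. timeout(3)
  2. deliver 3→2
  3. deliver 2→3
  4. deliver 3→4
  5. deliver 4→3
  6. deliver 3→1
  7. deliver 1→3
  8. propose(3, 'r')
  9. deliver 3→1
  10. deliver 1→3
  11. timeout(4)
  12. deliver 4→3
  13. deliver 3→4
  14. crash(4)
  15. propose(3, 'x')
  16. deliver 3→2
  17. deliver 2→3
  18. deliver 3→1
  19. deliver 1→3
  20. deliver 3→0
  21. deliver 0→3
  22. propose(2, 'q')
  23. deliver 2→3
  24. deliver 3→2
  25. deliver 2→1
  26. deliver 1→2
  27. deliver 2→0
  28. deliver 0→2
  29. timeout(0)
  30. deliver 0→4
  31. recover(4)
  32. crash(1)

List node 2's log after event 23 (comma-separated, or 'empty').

r

[1] timeout(3) → N3(cand b8 [-])
[2] deliver 3→2 → N2(foll b8 [-])
[3] deliver 2→3 → ∅
[4] deliver 3→4 → N4(foll b8 [-])
[5] deliver 4→3 → N3(lead b8 [-])
[6] deliver 3→1 → N1(foll b8 [-])
[7] deliver 1→3 → ∅
[8] propose(3,'r') → ∅
[9] deliver 3→1 → N1(foll b8 [r])
[10] deliver 1→3 → ∅
[11] timeout(4) → N4(cand b14 [-])
[12] deliver 4→3 → N3(foll b14 [-])
[13] deliver 3→4 → ∅
[14] crash(4) → N4(✗cand b14 [-])
[15] propose(3,'x') → ∅
[16] deliver 3→2 → N2(foll b8 [r])
[17] deliver 2→3 → ∅
[18] deliver 3→1 → ∅
[19] deliver 1→3 → ∅
[20] deliver 3→0 → N0(foll b8 [-])
[21] deliver 0→3 → ∅
[22] propose(2,'q') → ∅
[23] deliver 2→3 → ∅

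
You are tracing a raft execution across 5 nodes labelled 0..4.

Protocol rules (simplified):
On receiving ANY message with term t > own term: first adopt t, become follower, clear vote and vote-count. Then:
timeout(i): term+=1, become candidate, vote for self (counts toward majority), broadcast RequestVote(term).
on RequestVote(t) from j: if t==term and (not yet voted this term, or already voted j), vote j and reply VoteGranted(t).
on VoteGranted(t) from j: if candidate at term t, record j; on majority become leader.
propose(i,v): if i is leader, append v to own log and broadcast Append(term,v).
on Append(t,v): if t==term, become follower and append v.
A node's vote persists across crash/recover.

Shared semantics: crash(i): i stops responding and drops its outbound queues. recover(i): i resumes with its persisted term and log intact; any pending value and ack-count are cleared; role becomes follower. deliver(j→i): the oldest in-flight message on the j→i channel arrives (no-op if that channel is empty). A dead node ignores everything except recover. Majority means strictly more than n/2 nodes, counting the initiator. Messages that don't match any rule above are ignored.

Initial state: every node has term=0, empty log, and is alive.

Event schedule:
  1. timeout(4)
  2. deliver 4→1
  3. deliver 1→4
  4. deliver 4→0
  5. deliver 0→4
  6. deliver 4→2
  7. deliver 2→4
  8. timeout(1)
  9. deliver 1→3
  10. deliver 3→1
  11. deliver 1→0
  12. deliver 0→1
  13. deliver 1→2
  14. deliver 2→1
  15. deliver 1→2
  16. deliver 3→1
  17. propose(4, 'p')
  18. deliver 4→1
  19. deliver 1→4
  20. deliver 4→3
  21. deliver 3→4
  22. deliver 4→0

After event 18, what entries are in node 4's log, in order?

1. timeout(4):  <4:cand t1 ->
2. deliver 4→1:  <1:foll t1 ->
3. deliver 1→4:  nop
4. deliver 4→0:  <0:foll t1 ->
5. deliver 0→4:  <4:lead t1 ->
6. deliver 4→2:  <2:foll t1 ->
7. deliver 2→4:  nop
8. timeout(1):  <1:cand t2 ->
9. deliver 1→3:  <3:foll t2 ->
10. deliver 3→1:  nop
11. deliver 1→0:  <0:foll t2 ->
12. deliver 0→1:  <1:lead t2 ->
13. deliver 1→2:  <2:foll t2 ->
14. deliver 2→1:  nop
15. deliver 1→2:  nop
16. deliver 3→1:  nop
17. propose(4,'p'):  <4:lead t1 p>
18. deliver 4→1:  nop

p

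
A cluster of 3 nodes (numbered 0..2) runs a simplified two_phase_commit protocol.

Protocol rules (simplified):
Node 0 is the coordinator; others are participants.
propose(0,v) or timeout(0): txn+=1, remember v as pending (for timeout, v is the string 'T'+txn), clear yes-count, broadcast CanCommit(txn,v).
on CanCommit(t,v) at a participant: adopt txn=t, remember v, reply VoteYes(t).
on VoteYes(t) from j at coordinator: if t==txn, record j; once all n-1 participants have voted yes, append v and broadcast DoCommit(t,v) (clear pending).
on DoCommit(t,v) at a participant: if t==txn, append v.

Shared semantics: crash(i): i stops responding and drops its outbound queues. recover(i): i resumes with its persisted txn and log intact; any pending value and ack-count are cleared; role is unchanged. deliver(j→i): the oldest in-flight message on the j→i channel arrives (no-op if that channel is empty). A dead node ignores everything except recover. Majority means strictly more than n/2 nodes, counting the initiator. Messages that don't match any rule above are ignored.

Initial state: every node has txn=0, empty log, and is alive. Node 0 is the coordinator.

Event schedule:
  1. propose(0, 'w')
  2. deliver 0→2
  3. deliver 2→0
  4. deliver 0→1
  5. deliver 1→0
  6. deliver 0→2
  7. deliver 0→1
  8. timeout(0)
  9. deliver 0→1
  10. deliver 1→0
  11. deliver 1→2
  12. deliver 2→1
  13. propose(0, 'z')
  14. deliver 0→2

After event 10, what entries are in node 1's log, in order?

step 1 propose(0,'w'): 0={coor,t=1,log=-}
step 2 deliver 0→2: 2={part,t=1,log=-}
step 3 deliver 2→0: —
step 4 deliver 0→1: 1={part,t=1,log=-}
step 5 deliver 1→0: 0={coor,t=1,log=w}
step 6 deliver 0→2: 2={part,t=1,log=w}
step 7 deliver 0→1: 1={part,t=1,log=w}
step 8 timeout(0): 0={coor,t=2,log=w}
step 9 deliver 0→1: 1={part,t=2,log=w}
step 10 deliver 1→0: —

w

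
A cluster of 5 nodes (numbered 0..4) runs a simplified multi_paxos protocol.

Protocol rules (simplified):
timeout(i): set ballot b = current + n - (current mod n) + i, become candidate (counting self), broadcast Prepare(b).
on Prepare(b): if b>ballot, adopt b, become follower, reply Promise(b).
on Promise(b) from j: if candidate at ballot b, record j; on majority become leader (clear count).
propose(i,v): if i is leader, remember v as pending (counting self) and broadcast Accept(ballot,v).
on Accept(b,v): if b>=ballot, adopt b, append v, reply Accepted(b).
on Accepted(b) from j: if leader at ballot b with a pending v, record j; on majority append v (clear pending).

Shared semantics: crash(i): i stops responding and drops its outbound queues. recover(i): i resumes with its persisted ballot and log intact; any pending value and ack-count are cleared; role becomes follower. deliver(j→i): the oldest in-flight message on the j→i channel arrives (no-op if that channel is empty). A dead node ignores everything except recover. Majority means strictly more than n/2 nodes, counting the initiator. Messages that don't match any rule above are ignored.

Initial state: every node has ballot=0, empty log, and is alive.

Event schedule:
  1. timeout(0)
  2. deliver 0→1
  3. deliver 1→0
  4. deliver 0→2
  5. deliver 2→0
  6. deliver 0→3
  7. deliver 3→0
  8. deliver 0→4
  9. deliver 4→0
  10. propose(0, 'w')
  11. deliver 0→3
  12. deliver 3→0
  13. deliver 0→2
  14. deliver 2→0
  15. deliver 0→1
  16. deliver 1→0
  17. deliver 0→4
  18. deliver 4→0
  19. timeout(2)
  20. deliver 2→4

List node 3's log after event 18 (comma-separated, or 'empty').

e1 timeout(0): 0[cand,b=5,-]
e2 deliver 0→1: 1[foll,b=5,-]
e3 deliver 1→0: ·
e4 deliver 0→2: 2[foll,b=5,-]
e5 deliver 2→0: 0[lead,b=5,-]
e6 deliver 0→3: 3[foll,b=5,-]
e7 deliver 3→0: ·
e8 deliver 0→4: 4[foll,b=5,-]
e9 deliver 4→0: ·
e10 propose(0,'w'): ·
e11 deliver 0→3: 3[foll,b=5,w]
e12 deliver 3→0: ·
e13 deliver 0→2: 2[foll,b=5,w]
e14 deliver 2→0: 0[lead,b=5,w]
e15 deliver 0→1: 1[foll,b=5,w]
e16 deliver 1→0: ·
e17 deliver 0→4: 4[foll,b=5,w]
e18 deliver 4→0: ·

w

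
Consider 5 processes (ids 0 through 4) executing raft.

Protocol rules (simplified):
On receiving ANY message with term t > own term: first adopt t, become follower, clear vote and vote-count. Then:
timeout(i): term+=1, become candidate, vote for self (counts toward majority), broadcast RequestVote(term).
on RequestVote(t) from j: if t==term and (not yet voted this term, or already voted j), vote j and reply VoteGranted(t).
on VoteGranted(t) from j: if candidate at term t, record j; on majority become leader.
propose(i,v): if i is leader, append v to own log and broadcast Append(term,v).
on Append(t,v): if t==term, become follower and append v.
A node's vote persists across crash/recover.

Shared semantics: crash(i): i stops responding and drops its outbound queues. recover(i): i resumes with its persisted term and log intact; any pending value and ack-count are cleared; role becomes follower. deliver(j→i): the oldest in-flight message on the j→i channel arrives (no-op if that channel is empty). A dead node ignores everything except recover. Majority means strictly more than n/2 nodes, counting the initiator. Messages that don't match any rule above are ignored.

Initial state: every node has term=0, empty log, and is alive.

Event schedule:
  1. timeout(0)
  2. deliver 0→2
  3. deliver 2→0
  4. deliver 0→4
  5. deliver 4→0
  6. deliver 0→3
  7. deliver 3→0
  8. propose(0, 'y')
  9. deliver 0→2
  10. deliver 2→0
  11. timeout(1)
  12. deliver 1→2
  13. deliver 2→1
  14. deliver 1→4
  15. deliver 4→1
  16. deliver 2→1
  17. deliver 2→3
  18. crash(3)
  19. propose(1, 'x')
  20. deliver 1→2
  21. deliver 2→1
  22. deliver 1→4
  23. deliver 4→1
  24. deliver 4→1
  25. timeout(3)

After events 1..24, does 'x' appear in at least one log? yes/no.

no

[1] timeout(0) → N0(cand t1 [-])
[2] deliver 0→2 → N2(foll t1 [-])
[3] deliver 2→0 → ∅
[4] deliver 0→4 → N4(foll t1 [-])
[5] deliver 4→0 → N0(lead t1 [-])
[6] deliver 0→3 → N3(foll t1 [-])
[7] deliver 3→0 → ∅
[8] propose(0,'y') → N0(lead t1 [y])
[9] deliver 0→2 → N2(foll t1 [y])
[10] deliver 2→0 → ∅
[11] timeout(1) → N1(cand t1 [-])
[12] deliver 1→2 → ∅
[13] deliver 2→1 → ∅
[14] deliver 1→4 → ∅
[15] deliver 4→1 → ∅
[16] deliver 2→1 → ∅
[17] deliver 2→3 → ∅
[18] crash(3) → N3(✗foll t1 [-])
[19] propose(1,'x') → ∅
[20] deliver 1→2 → ∅
[21] deliver 2→1 → ∅
[22] deliver 1→4 → ∅
[23] deliver 4→1 → ∅
[24] deliver 4→1 → ∅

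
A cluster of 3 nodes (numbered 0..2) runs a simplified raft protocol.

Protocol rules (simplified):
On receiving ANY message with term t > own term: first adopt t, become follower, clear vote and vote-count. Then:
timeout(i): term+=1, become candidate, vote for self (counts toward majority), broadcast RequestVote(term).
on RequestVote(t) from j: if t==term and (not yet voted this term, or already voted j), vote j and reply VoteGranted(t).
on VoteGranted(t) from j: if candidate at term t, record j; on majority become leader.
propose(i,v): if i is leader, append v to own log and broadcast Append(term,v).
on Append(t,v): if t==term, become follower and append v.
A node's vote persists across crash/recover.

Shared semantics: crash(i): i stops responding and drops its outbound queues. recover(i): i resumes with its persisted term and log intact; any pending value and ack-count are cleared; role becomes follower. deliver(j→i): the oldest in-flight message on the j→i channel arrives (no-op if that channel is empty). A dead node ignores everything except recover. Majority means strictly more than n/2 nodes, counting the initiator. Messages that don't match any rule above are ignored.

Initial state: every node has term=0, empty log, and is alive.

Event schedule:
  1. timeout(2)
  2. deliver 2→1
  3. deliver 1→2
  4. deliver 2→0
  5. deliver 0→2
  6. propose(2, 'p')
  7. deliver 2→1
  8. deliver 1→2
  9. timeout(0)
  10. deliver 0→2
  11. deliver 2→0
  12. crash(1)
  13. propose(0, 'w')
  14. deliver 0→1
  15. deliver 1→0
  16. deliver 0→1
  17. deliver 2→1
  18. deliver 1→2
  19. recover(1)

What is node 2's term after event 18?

2

after 1 — timeout(2): n2:cand/t1/[-]
after 2 — deliver 2→1: n1:foll/t1/[-]
after 3 — deliver 1→2: n2:lead/t1/[-]
after 4 — deliver 2→0: n0:foll/t1/[-]
after 5 — deliver 0→2: ·
after 6 — propose(2,'p'): n2:lead/t1/[p]
after 7 — deliver 2→1: n1:foll/t1/[p]
after 8 — deliver 1→2: ·
after 9 — timeout(0): n0:cand/t2/[-]
after 10 — deliver 0→2: n2:foll/t2/[p]
after 11 — deliver 2→0: ·
after 12 — crash(1): n1:✗foll/t1/[p]
after 13 — propose(0,'w'): ·
after 14 — deliver 0→1: ·
after 15 — deliver 1→0: ·
after 16 — deliver 0→1: ·
after 17 — deliver 2→1: ·
after 18 — deliver 1→2: ·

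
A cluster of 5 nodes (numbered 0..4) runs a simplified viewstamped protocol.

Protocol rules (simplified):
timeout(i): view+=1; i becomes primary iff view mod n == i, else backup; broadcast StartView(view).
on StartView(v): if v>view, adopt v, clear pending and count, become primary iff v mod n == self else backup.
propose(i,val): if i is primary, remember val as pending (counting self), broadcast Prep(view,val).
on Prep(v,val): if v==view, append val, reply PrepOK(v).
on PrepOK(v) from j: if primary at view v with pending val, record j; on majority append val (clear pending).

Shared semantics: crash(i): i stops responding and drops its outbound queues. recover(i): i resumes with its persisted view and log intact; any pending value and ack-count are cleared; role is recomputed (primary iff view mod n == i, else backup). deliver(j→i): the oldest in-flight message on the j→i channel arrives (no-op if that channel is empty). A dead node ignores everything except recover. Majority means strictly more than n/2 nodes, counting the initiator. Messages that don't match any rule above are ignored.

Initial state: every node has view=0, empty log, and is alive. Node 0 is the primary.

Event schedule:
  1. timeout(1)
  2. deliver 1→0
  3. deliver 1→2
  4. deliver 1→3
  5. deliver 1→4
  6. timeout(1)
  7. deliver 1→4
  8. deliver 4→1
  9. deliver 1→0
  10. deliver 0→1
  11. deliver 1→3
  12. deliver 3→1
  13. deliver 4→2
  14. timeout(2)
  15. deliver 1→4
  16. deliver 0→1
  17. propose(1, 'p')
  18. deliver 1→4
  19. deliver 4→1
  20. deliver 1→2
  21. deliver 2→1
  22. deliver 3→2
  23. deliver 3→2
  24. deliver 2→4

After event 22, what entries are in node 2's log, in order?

after 1 — timeout(1): n1:prim/v1/[-]
after 2 — deliver 1→0: n0:back/v1/[-]
after 3 — deliver 1→2: n2:back/v1/[-]
after 4 — deliver 1→3: n3:back/v1/[-]
after 5 — deliver 1→4: n4:back/v1/[-]
after 6 — timeout(1): n1:back/v2/[-]
after 7 — deliver 1→4: n4:back/v2/[-]
after 8 — deliver 4→1: ·
after 9 — deliver 1→0: n0:back/v2/[-]
after 10 — deliver 0→1: ·
after 11 — deliver 1→3: n3:back/v2/[-]
after 12 — deliver 3→1: ·
after 13 — deliver 4→2: ·
after 14 — timeout(2): n2:prim/v2/[-]
after 15 — deliver 1→4: ·
after 16 — deliver 0→1: ·
after 17 — propose(1,'p'): ·
after 18 — deliver 1→4: ·
after 19 — deliver 4→1: ·
after 20 — deliver 1→2: ·
after 21 — deliver 2→1: ·
after 22 — deliver 3→2: ·

empty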